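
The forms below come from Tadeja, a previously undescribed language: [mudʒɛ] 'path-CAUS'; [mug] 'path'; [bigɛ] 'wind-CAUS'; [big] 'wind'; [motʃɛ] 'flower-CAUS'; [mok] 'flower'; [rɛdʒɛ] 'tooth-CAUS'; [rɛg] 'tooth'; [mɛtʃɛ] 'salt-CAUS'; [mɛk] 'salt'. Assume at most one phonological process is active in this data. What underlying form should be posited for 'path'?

/mudʒ/

In [mudʒɛ] and [mug] the final segment of 'path' alternates: [dʒ] ~ [g].
Compare 'wind', with invariant [g] in [bigɛ] and [big]: an analysis with underlying /g/ and a rule producing [dʒ] before the CAUS suffix would wrongly predict alternation here too.
The underlying segment must be /dʒ/; palato-alveolar /tʃ/ and /dʒ/ become [k] and [g] when no front vowel follows, yielding [g] there.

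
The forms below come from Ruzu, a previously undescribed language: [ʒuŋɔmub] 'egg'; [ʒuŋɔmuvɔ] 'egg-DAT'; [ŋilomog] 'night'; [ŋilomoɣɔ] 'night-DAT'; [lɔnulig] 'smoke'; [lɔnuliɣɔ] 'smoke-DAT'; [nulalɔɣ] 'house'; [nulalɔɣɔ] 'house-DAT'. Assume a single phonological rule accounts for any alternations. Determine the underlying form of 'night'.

/ŋilomog/

The root 'night' surfaces as [ŋilomog] and [ŋilomoɣɔ], with a stem-final [g] ~ [ɣ] alternation.
But 'house' keeps [ɣ] in both environments ([nulalɔɣ], [nulalɔɣɔ]), so there is no rule changing /ɣ/ to [g] in isolation.
The underlying segment must be /g/; voiced stops become fricatives between vowels, yielding [ɣ] there.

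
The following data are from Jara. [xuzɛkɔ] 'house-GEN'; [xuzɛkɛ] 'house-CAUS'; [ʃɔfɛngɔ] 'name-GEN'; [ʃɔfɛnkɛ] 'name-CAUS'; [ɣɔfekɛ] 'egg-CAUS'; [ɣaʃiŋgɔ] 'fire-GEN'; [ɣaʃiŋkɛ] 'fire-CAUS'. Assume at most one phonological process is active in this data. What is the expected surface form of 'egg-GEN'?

The GEN morpheme has two allomorphs, [-gɔ] and [-kɔ].
The CAUS suffix, which begins with [k], is invariant after every stem; so [k] is not altered by any rule here.
The GEN suffix is therefore /-gɔ/ underlyingly, with post-vocalic devoicing: voiced stops become voiceless after a vowel.
After 'egg', which ends in a vowel, the suffix surfaces as [-kɔ], giving [ɣɔfekɔ].

[ɣɔfekɔ]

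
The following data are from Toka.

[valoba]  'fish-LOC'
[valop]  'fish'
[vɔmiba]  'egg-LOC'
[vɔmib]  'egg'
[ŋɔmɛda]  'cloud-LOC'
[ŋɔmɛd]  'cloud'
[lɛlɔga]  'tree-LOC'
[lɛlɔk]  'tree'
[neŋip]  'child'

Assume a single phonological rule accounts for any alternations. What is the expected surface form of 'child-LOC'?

[neŋiba]

In [valoba] and [valop] the final segment of 'fish' alternates: [b] ~ [p].
If /b/ were underlying and a rule turned it into [p] in isolation, 'egg' would also alternate; but it has [b] in both [vɔmiba] and [vɔmib].
Therefore /p/ is basic and [b] is derived by intervocalic voicing (voiceless stops become voiced between vowels).
From [neŋip] the stem 'child' is /neŋip/; between vowels this yields [neŋiba].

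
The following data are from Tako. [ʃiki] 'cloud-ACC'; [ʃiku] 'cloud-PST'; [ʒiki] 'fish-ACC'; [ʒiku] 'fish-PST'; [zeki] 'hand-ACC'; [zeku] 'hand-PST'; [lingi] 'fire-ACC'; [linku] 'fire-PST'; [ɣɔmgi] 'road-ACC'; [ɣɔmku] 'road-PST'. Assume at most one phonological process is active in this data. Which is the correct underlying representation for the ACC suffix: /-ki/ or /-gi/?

The ACC suffix surfaces as [-gi] and [-ki], depending on the final segment of the stem.
By contrast the PST suffix keeps its initial [k] throughout — that segment must be underlying.
So the underlying form is /-gi/, and voiced stops become voiceless after a vowel.

/-gi/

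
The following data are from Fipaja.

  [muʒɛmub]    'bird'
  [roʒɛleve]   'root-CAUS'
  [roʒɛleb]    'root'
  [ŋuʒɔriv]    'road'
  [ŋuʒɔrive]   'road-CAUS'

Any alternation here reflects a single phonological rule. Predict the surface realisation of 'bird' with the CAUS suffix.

The stem for 'root' ends in [v] in [roʒɛleve] but [b] in [roʒɛleb].
The stem 'road' ([ŋuʒɔrive], [ŋuʒɔriv]) shows [v] unchanged in both environments, so [v] cannot be basic with [b] derived in isolation.
The alternation reflects intervocalic spirantization: voiced stops become fricatives between vowels. /b/ is underlying.
The one attested form of 'bird', [muʒɛmub], shows underlying /muʒɛmub/. Applying the same rule between vowels gives [muʒɛmuve].

[muʒɛmuve]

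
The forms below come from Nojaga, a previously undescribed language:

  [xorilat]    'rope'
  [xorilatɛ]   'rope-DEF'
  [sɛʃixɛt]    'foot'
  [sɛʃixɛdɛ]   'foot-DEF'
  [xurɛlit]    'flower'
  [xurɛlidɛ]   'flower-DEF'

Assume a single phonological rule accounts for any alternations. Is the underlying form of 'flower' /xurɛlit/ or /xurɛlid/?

The stem for 'flower' ends in [t] in [xurɛlit] but [d] in [xurɛlidɛ].
If /t/ were underlying and a rule turned it into [d] before the DEF suffix, 'rope' would also alternate; but it has [t] in both [xorilat] and [xorilatɛ].
So /d/ is underlying, and a rule of word-final obstruent devoicing — voiced obstruents become voiceless word-finally — gives [t].

/xurɛlid/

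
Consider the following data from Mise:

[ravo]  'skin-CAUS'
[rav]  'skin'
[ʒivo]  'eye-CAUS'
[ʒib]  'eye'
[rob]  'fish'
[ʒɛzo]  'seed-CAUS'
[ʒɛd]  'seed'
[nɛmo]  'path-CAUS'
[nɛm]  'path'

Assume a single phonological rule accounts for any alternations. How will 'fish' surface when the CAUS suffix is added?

[rovo]

In [ʒivo] and [ʒib] the final segment of 'eye' alternates: [v] ~ [b].
If /v/ were underlying and a rule turned it into [b] in isolation, 'skin' would also alternate; but it has [v] in both [ravo] and [rav].
The alternation reflects intervocalic spirantization: voiced stops become fricatives between vowels. /b/ is underlying.
The one attested form of 'fish', [rob], shows underlying /rob/. Applying the same rule between vowels gives [rovo].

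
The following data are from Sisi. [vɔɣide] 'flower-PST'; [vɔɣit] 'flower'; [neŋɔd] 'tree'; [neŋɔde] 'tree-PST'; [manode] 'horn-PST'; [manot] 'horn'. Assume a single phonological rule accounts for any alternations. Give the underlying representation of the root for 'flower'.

/vɔɣit/

In [vɔɣit] and [vɔɣide] the final segment of 'flower' alternates: [t] ~ [d].
If /d/ were underlying and a rule turned it into [t] in isolation, 'tree' would also alternate; but it has [d] in both [neŋɔd] and [neŋɔde].
So /t/ is underlying, and a rule of intervocalic voicing — voiceless stops become voiced between vowels — gives [d].
Hence 'flower' is /vɔɣit/ underlyingly.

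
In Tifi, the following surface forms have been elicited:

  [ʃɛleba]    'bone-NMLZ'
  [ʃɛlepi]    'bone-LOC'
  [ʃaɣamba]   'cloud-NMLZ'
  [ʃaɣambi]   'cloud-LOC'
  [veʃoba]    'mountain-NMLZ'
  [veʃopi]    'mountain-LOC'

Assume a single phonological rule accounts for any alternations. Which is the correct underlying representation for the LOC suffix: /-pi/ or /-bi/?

The LOC morpheme has two allomorphs, [-bi] and [-pi].
The NMLZ suffix, which begins with [b], is invariant after every stem; so [b] is not altered by any rule here.
So the underlying form is /-pi/, and voiceless stops become voiced after a nasal.

/-pi/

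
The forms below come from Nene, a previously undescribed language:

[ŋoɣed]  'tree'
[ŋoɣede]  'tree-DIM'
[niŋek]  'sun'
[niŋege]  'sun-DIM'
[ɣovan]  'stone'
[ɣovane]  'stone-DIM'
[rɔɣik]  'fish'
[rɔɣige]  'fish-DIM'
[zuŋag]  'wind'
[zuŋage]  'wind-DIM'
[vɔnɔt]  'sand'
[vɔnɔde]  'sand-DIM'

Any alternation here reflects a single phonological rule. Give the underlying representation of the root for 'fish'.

The root 'fish' surfaces as [rɔɣik] and [rɔɣige], with a stem-final [k] ~ [g] alternation.
The stem 'wind' ([zuŋag], [zuŋage]) shows [g] unchanged in both environments, so [g] cannot be basic with [k] derived in isolation.
Therefore /k/ is basic and [g] is derived by intervocalic voicing (voiceless stops become voiced between vowels).

/rɔɣik/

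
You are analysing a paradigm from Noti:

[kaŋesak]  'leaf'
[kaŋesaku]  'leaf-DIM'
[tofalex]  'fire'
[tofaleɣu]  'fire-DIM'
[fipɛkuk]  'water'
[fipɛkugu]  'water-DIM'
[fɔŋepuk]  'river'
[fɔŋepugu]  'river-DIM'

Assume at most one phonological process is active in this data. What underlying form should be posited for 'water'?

/fipɛkug/

'water' shows [k] ~ [g] at the end of the stem ([fipɛkuk] vs [fipɛkugu]).
But 'leaf' keeps [k] in both environments ([kaŋesak], [kaŋesaku]), so there is no rule changing /k/ to [g] before the DIM suffix.
Therefore /g/ is basic and [k] is derived by word-final obstruent devoicing (voiced obstruents become voiceless word-finally).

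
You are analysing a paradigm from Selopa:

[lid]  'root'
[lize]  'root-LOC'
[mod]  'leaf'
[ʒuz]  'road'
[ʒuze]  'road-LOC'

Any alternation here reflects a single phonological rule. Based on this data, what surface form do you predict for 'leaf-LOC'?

The stem for 'root' ends in [d] in [lid] but [z] in [lize].
If /z/ were underlying and a rule turned it into [d] in isolation, 'road' would also alternate; but it has [z] in both [ʒuz] and [ʒuze].
So /d/ is underlying, and a rule of intervocalic spirantization — voiced stops become fricatives between vowels — gives [z].
From [mod] the stem 'leaf' is /mod/; between vowels this yields [moze].

[moze]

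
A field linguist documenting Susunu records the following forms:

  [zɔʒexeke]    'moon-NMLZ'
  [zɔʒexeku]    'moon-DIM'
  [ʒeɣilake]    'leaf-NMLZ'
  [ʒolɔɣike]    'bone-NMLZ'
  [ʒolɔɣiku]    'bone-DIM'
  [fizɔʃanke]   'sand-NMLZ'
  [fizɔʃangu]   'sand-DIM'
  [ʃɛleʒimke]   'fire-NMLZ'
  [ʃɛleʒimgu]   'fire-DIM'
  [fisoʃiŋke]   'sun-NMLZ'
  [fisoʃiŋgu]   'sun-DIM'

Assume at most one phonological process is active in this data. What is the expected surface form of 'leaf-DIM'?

[ʒeɣilaku]

The DIM morpheme has two allomorphs, [-gu] and [-ku].
The NMLZ suffix, which begins with [k], is invariant after every stem; so [k] is not altered by any rule here.
So the underlying form is /-gu/, and voiced stops become voiceless after a vowel.
After 'leaf', which ends in a vowel, the suffix surfaces as [-ku], giving [ʒeɣilaku].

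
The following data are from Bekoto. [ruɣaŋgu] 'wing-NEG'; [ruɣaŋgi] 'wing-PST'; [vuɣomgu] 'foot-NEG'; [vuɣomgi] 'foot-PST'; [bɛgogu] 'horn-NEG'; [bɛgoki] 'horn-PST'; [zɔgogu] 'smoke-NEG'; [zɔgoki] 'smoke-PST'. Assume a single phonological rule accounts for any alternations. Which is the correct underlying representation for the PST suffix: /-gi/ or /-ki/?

/-ki/

The PST morpheme has two allomorphs, [-gi] and [-ki].
By contrast the NEG suffix keeps its initial [g] throughout — that segment must be underlying.
The PST suffix is therefore /-ki/ underlyingly, with post-nasal voicing: voiceless stops become voiced after a nasal.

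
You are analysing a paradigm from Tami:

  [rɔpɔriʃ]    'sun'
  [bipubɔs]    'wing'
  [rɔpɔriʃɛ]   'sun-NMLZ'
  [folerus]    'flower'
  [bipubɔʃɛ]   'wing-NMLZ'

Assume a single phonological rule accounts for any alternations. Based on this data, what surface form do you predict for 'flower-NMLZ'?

[foleruʃɛ]

The root 'wing' surfaces as [bipubɔʃɛ] and [bipubɔs], with a stem-final [ʃ] ~ [s] alternation.
The stem 'sun' ([rɔpɔriʃɛ], [rɔpɔriʃ]) shows [ʃ] unchanged in both environments, so [ʃ] cannot be basic with [s] derived in isolation.
The underlying segment must be /s/; /s/ becomes palato-alveolar [ʃ] before a front vowel, yielding [ʃ] there.
The one attested form of 'flower', [folerus], shows underlying /folerus/. Applying the same rule before a front vowel gives [foleruʃɛ].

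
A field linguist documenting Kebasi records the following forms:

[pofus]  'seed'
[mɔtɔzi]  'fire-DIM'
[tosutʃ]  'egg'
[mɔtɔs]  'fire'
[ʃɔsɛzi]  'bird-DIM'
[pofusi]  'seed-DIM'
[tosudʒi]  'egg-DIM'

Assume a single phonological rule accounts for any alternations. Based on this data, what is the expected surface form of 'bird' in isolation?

In [mɔtɔs] and [mɔtɔzi] the final segment of 'fire' alternates: [s] ~ [z].
Compare 'seed', with invariant [s] in [pofus] and [pofusi]: an analysis with underlying /s/ and a rule producing [z] before the DIM suffix would wrongly predict alternation here too.
Therefore /z/ is basic and [s] is derived by word-final obstruent devoicing (voiced obstruents become voiceless word-finally).
From [ʃɔsɛzi] the stem 'bird' is /ʃɔsɛz/; word-finally this yields [ʃɔsɛs].

[ʃɔsɛs]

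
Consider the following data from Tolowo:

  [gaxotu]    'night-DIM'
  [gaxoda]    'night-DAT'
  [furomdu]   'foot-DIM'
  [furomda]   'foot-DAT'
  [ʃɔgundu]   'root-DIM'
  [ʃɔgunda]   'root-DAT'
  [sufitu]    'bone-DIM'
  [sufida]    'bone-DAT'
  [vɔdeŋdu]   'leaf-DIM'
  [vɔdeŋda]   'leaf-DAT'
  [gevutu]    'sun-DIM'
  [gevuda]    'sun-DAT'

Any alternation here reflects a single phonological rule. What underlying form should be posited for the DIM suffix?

/-tu/

The DIM suffix surfaces as [-du] and [-tu], depending on the final segment of the stem.
The DAT suffix, which begins with [d], is invariant after every stem; so [d] is not altered by any rule here.
So the underlying form is /-tu/, and voiceless stops become voiced after a nasal.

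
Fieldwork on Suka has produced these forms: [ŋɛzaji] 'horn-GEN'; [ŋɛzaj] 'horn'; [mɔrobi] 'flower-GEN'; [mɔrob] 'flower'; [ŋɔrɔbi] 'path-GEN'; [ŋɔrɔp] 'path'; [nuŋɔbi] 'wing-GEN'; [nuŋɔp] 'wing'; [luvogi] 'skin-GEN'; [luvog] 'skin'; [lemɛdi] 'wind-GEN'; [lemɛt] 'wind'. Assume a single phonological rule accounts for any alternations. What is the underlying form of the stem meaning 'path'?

The stem for 'path' ends in [b] in [ŋɔrɔbi] but [p] in [ŋɔrɔp].
Compare 'flower', with invariant [b] in [mɔrobi] and [mɔrob]: an analysis with underlying /b/ and a rule producing [p] in isolation would wrongly predict alternation here too.
The underlying segment must be /p/; voiceless stops become voiced between vowels, yielding [b] there.

/ŋɔrɔp/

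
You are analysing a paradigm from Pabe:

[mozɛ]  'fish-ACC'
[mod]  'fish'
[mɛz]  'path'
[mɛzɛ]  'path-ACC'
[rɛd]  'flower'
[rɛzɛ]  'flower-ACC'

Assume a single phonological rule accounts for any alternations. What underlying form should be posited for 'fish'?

/mod/

The stem for 'fish' ends in [z] in [mozɛ] but [d] in [mod].
But 'path' keeps [z] in both environments ([mɛzɛ], [mɛz]), so there is no rule changing /z/ to [d] in isolation.
Therefore /d/ is basic and [z] is derived by intervocalic spirantization (voiced stops become fricatives between vowels).
The underlying form of 'fish' is therefore /mod/.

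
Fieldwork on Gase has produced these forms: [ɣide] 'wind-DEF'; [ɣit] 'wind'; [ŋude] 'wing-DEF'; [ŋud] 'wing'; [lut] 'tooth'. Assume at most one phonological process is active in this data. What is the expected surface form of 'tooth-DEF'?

[lude]

The stem for 'wind' ends in [d] in [ɣide] but [t] in [ɣit].
The stem 'wing' ([ŋude], [ŋud]) shows [d] unchanged in both environments, so [d] cannot be basic with [t] derived in isolation.
Therefore /t/ is basic and [d] is derived by intervocalic voicing (voiceless stops become voiced between vowels).
From [lut] the stem 'tooth' is /lut/; between vowels this yields [lude].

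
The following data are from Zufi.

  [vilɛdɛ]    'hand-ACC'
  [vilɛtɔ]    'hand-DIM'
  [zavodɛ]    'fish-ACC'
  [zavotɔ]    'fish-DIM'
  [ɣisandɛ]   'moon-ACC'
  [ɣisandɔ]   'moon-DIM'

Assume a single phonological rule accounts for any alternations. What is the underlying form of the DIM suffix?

/-tɔ/

The DIM morpheme has two allomorphs, [-dɔ] and [-tɔ].
By contrast the ACC suffix keeps its initial [d] throughout — that segment must be underlying.
The DIM suffix is therefore /-tɔ/ underlyingly, with post-nasal voicing: voiceless stops become voiced after a nasal.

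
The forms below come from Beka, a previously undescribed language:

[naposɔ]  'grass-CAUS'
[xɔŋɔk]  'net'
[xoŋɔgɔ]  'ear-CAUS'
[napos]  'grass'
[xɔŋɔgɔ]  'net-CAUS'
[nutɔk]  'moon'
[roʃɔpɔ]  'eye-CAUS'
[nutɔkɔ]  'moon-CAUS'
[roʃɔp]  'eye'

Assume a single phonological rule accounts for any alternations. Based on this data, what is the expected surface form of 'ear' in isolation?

The stem for 'net' ends in [g] in [xɔŋɔgɔ] but [k] in [xɔŋɔk].
Compare 'moon', with invariant [k] in [nutɔkɔ] and [nutɔk]: an analysis with underlying /k/ and a rule producing [g] before the CAUS suffix would wrongly predict alternation here too.
So /g/ is underlying, and a rule of word-final obstruent devoicing — voiced obstruents become voiceless word-finally — gives [k].
The one attested form of 'ear', [xoŋɔgɔ], shows underlying /xoŋɔg/. Applying the same rule word-finally gives [xoŋɔk].

[xoŋɔk]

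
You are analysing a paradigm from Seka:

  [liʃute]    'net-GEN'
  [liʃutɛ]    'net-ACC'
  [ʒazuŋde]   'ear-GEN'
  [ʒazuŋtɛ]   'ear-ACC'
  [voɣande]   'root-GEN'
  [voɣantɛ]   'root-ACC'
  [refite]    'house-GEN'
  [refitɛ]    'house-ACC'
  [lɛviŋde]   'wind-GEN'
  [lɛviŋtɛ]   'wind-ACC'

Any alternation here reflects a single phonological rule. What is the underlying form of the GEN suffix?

The GEN suffix surfaces as [-de] and [-te], depending on the final segment of the stem.
By contrast the ACC suffix keeps its initial [t] throughout — that segment must be underlying.
So the underlying form is /-de/, and voiced stops become voiceless after a vowel.

/-de/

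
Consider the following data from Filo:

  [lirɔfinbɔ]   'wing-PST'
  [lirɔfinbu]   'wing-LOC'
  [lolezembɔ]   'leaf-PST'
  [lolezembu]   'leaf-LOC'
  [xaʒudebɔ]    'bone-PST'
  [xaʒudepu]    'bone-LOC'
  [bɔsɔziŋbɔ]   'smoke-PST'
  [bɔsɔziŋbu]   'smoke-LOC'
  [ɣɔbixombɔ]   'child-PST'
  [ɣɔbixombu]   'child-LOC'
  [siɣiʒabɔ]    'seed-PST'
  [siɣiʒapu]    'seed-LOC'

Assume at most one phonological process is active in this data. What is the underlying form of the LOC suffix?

/-pu/

The LOC morpheme has two allomorphs, [-bu] and [-pu].
By contrast the PST suffix keeps its initial [b] throughout — that segment must be underlying.
The LOC suffix is therefore /-pu/ underlyingly, with post-nasal voicing: voiceless stops become voiced after a nasal.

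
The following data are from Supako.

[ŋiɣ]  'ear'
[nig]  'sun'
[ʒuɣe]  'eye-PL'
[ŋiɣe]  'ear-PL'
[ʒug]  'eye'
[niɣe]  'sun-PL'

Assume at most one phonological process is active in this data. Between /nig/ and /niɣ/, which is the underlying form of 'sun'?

The root 'sun' surfaces as [nig] and [niɣe], with a stem-final [g] ~ [ɣ] alternation.
But 'ear' keeps [ɣ] in both environments ([ŋiɣ], [ŋiɣe]), so there is no rule changing /ɣ/ to [g] in isolation.
The underlying segment must be /g/; voiced stops become fricatives between vowels, yielding [ɣ] there.

/nig/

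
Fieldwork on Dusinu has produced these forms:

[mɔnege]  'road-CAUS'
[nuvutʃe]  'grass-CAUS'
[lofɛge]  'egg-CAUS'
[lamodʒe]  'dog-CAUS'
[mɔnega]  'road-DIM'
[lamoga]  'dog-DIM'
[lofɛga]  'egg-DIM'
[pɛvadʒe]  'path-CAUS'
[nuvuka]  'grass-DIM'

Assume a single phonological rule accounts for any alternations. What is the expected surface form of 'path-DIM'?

[pɛvaga]

'dog' shows [g] ~ [dʒ] at the end of the stem ([lamoga] vs [lamodʒe]).
But 'egg' keeps [g] in both environments ([lofɛga], [lofɛge]), so there is no rule changing /g/ to [dʒ] before the CAUS suffix.
The underlying segment must be /dʒ/; palato-alveolar /tʃ/ and /dʒ/ become [k] and [g] when no front vowel follows, yielding [g] there.
The one attested form of 'path', [pɛvadʒe], shows underlying /pɛvadʒ/. Applying the same rule when no front vowel follows gives [pɛvaga].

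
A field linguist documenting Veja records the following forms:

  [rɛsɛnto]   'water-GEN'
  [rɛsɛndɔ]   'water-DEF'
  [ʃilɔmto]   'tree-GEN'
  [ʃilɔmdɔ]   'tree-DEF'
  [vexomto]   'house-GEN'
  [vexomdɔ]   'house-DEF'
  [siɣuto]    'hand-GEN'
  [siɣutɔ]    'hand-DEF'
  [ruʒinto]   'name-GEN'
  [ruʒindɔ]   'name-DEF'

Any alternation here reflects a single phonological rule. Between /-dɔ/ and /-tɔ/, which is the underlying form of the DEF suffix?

/-dɔ/

The DEF suffix surfaces as [-dɔ] and [-tɔ], depending on the final segment of the stem.
The GEN suffix, which begins with [t], is invariant after every stem; so [t] is not altered by any rule here.
So the underlying form is /-dɔ/, and voiced stops become voiceless after a vowel.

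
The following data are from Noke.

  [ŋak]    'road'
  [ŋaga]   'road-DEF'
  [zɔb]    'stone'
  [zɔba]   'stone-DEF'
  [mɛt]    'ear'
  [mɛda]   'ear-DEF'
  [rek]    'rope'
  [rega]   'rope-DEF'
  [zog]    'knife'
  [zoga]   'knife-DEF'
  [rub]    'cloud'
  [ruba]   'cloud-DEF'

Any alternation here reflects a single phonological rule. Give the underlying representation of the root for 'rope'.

/rek/

The root 'rope' surfaces as [rek] and [rega], with a stem-final [k] ~ [g] alternation.
But 'knife' keeps [g] in both environments ([zog], [zoga]), so there is no rule changing /g/ to [k] in isolation.
The underlying segment must be /k/; voiceless stops become voiced between vowels, yielding [g] there.
The underlying form of 'rope' is therefore /rek/.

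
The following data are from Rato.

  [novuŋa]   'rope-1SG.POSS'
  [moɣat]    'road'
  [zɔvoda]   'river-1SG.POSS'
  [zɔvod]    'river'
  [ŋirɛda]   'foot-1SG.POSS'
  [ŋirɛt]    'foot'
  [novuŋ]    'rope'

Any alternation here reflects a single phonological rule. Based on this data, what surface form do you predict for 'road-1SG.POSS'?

In [ŋirɛt] and [ŋirɛda] the final segment of 'foot' alternates: [t] ~ [d].
But 'river' keeps [d] in both environments ([zɔvod], [zɔvoda]), so there is no rule changing /d/ to [t] in isolation.
So /t/ is underlying, and a rule of intervocalic voicing — voiceless stops become voiced between vowels — gives [d].
From [moɣat] the stem 'road' is /moɣat/; between vowels this yields [moɣada].

[moɣada]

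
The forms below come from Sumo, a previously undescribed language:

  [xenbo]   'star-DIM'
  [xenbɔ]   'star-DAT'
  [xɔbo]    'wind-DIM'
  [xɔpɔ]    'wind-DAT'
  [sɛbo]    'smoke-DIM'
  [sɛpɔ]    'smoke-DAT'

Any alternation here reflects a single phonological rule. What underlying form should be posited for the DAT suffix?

/-pɔ/

The DAT suffix surfaces as [-bɔ] and [-pɔ], depending on the final segment of the stem.
By contrast the DIM suffix keeps its initial [b] throughout — that segment must be underlying.
So the underlying form is /-pɔ/, and voiceless stops become voiced after a nasal.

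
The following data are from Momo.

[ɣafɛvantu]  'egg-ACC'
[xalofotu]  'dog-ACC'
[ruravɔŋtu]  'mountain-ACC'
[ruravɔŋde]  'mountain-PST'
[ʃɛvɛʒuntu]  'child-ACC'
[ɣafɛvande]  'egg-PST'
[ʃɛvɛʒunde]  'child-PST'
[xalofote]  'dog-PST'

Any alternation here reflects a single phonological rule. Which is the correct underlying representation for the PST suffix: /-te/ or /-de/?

/-de/

The PST morpheme has two allomorphs, [-de] and [-te].
By contrast the ACC suffix keeps its initial [t] throughout — that segment must be underlying.
The PST suffix is therefore /-de/ underlyingly, with post-vocalic devoicing: voiced stops become voiceless after a vowel.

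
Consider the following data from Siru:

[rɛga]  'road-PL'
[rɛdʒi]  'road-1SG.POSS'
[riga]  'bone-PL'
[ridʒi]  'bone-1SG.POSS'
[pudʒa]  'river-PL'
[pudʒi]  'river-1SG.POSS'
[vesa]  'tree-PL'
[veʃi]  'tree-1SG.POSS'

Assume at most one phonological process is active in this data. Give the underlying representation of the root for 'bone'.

/rig/

The stem for 'bone' ends in [g] in [riga] but [dʒ] in [ridʒi].
The stem 'river' ([pudʒa], [pudʒi]) shows [dʒ] unchanged in both environments, so [dʒ] cannot be basic with [g] derived before the PL suffix.
So /g/ is underlying, and a rule of palatalization before a front vowel — /g/ and /s/ become palato-alveolar [dʒ] and [ʃ] before a front vowel — gives [dʒ].
The underlying form of 'bone' is therefore /rig/.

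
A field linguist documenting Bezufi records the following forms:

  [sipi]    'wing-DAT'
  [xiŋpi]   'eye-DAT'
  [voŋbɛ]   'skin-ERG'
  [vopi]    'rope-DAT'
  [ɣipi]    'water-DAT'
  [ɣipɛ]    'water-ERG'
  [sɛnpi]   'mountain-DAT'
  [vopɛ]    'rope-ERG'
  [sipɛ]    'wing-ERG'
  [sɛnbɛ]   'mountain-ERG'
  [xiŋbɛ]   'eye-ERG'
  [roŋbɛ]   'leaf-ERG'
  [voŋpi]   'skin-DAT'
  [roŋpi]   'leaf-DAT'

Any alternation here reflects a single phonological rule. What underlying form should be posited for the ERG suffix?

The ERG morpheme has two allomorphs, [-bɛ] and [-pɛ].
By contrast the DAT suffix keeps its initial [p] throughout — that segment must be underlying.
The ERG suffix is therefore /-bɛ/ underlyingly, with post-vocalic devoicing: voiced stops become voiceless after a vowel.

/-bɛ/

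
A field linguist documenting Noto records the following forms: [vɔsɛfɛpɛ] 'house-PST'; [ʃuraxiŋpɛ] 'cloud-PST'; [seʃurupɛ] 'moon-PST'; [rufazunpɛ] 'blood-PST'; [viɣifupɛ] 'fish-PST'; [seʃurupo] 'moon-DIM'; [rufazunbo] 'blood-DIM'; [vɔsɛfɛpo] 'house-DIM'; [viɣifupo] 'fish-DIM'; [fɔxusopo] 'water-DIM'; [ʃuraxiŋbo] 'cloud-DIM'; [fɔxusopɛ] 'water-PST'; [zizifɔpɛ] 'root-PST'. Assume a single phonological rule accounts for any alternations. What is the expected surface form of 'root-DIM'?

The DIM morpheme has two allomorphs, [-bo] and [-po].
The PST suffix, which begins with [p], is invariant after every stem; so [p] is not altered by any rule here.
So the underlying form is /-bo/, and voiced stops become voiceless after a vowel.
After 'root', which ends in a vowel, the suffix surfaces as [-po], giving [zizifɔpo].

[zizifɔpo]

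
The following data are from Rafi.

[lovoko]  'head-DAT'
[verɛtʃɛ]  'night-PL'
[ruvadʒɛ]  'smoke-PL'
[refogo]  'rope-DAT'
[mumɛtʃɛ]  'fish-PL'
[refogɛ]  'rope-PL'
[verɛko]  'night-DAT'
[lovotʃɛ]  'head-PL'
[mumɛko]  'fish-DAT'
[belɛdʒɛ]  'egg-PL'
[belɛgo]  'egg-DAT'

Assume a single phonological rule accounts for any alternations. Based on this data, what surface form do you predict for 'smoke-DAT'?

[ruvago]

The stem for 'egg' ends in [g] in [belɛgo] but [dʒ] in [belɛdʒɛ].
The stem 'rope' ([refogo], [refogɛ]) shows [g] unchanged in both environments, so [g] cannot be basic with [dʒ] derived before the PL suffix.
The underlying segment must be /dʒ/; palato-alveolar /tʃ/ and /dʒ/ become [k] and [g] when no front vowel follows, yielding [g] there.
From [ruvadʒɛ] the stem 'smoke' is /ruvadʒ/; when no front vowel follows this yields [ruvago].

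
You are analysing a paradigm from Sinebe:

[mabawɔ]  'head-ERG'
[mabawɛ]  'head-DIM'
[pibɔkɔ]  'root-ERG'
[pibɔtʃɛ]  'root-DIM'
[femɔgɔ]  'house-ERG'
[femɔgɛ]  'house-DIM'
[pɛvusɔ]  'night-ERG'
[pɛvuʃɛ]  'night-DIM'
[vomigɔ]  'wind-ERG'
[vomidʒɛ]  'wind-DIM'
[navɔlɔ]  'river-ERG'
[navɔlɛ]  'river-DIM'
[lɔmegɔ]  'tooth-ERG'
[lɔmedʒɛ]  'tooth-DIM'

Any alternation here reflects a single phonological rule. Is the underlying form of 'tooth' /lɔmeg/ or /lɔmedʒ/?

/lɔmedʒ/

In [lɔmegɔ] and [lɔmedʒɛ] the final segment of 'tooth' alternates: [g] ~ [dʒ].
Compare 'house', with invariant [g] in [femɔgɔ] and [femɔgɛ]: an analysis with underlying /g/ and a rule producing [dʒ] before the DIM suffix would wrongly predict alternation here too.
Therefore /dʒ/ is basic and [g] is derived by depalatalization (palato-alveolar /tʃ/, /dʒ/ and /ʃ/ become [k], [g] and [s] when no front vowel follows).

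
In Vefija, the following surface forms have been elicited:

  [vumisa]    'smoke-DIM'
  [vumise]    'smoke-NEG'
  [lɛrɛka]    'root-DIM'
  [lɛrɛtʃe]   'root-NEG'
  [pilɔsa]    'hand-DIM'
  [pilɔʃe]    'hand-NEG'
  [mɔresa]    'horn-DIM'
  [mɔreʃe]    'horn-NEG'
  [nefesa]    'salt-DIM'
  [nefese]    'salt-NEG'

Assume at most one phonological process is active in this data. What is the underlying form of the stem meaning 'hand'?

/pilɔʃ/

In [pilɔsa] and [pilɔʃe] the final segment of 'hand' alternates: [s] ~ [ʃ].
If /s/ were underlying and a rule turned it into [ʃ] before the NEG suffix, 'smoke' would also alternate; but it has [s] in both [vumisa] and [vumise].
Therefore /ʃ/ is basic and [s] is derived by depalatalization (palato-alveolar /tʃ/ and /ʃ/ become [k] and [s] when no front vowel follows).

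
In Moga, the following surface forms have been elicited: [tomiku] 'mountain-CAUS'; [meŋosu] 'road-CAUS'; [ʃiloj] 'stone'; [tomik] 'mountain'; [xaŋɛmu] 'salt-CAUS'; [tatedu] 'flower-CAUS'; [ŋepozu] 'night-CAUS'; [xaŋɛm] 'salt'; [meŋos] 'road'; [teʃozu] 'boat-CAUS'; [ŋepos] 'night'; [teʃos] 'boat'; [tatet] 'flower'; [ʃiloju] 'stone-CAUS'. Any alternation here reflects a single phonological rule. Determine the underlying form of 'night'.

The stem for 'night' ends in [z] in [ŋepozu] but [s] in [ŋepos].
The stem 'road' ([meŋosu], [meŋos]) shows [s] unchanged in both environments, so [s] cannot be basic with [z] derived before the CAUS suffix.
So /z/ is underlying, and a rule of word-final obstruent devoicing — voiced obstruents become voiceless word-finally — gives [s].

/ŋepoz/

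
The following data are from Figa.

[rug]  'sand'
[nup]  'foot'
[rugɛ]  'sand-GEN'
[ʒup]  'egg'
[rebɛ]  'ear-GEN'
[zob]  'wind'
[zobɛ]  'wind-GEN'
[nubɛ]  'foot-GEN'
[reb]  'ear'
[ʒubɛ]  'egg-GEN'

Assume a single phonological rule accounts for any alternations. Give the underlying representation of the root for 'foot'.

'foot' shows [b] ~ [p] at the end of the stem ([nubɛ] vs [nup]).
Compare 'ear', with invariant [b] in [rebɛ] and [reb]: an analysis with underlying /b/ and a rule producing [p] in isolation would wrongly predict alternation here too.
So /p/ is underlying, and a rule of intervocalic voicing — voiceless stops become voiced between vowels — gives [b].

/nup/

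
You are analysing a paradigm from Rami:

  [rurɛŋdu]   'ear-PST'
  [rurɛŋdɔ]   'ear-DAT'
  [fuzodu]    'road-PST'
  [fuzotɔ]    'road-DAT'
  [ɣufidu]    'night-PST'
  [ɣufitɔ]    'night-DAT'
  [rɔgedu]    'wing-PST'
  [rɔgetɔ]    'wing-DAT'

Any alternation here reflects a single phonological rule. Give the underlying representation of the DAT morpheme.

/-tɔ/

The DAT suffix surfaces as [-dɔ] and [-tɔ], depending on the final segment of the stem.
The PST suffix, which begins with [d], is invariant after every stem; so [d] is not altered by any rule here.
The DAT suffix is therefore /-tɔ/ underlyingly, with post-nasal voicing: voiceless stops become voiced after a nasal.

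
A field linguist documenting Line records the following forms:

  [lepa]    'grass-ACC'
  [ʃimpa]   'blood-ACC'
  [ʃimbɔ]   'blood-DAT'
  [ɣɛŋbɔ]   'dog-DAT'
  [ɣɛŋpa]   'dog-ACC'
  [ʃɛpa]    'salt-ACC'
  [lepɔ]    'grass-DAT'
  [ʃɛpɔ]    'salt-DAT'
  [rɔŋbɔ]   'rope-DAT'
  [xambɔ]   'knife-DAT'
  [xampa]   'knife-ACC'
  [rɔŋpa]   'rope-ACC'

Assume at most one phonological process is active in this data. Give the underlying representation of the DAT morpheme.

/-bɔ/

The DAT suffix surfaces as [-bɔ] and [-pɔ], depending on the final segment of the stem.
By contrast the ACC suffix keeps its initial [p] throughout — that segment must be underlying.
The DAT suffix is therefore /-bɔ/ underlyingly, with post-vocalic devoicing: voiced stops become voiceless after a vowel.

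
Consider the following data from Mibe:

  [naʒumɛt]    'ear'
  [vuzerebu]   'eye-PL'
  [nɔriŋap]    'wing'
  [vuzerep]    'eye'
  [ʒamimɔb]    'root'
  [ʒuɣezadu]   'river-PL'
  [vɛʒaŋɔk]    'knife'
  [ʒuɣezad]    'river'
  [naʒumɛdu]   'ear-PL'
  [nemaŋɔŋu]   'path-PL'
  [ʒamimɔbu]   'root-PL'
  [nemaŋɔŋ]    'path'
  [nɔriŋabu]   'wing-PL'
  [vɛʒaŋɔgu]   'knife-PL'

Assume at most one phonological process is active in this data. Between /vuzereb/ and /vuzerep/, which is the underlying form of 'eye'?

/vuzerep/

In [vuzerebu] and [vuzerep] the final segment of 'eye' alternates: [b] ~ [p].
But 'root' keeps [b] in both environments ([ʒamimɔbu], [ʒamimɔb]), so there is no rule changing /b/ to [p] in isolation.
So /p/ is underlying, and a rule of intervocalic voicing — voiceless stops become voiced between vowels — gives [b].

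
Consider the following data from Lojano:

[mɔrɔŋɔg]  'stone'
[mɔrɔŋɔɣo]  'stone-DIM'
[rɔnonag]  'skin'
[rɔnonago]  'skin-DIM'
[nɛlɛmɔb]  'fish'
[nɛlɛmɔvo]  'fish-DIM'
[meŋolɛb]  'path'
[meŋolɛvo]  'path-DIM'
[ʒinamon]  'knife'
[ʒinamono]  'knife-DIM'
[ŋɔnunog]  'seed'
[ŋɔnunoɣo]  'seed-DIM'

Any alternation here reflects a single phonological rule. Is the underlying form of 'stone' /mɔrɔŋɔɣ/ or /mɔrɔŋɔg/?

/mɔrɔŋɔɣ/

The root 'stone' surfaces as [mɔrɔŋɔg] and [mɔrɔŋɔɣo], with a stem-final [g] ~ [ɣ] alternation.
If /g/ were underlying and a rule turned it into [ɣ] before the DIM suffix, 'skin' would also alternate; but it has [g] in both [rɔnonag] and [rɔnonago].
The alternation reflects word-final hardening: voiced fricatives become stops word-finally. /ɣ/ is underlying.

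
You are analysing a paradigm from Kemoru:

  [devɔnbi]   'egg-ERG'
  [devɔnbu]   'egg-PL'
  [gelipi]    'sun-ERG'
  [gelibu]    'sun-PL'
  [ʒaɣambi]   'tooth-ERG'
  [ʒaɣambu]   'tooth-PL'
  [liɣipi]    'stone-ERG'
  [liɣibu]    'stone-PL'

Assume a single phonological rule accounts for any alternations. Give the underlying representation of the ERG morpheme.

/-pi/

The ERG suffix surfaces as [-bi] and [-pi], depending on the final segment of the stem.
The PL suffix, which begins with [b], is invariant after every stem; so [b] is not altered by any rule here.
The ERG suffix is therefore /-pi/ underlyingly, with post-nasal voicing: voiceless stops become voiced after a nasal.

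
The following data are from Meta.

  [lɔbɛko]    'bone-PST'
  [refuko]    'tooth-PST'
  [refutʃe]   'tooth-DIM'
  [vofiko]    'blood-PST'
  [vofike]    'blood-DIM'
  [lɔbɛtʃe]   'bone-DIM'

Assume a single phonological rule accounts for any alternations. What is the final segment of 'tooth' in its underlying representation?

In [refutʃe] and [refuko] the final segment of 'tooth' alternates: [tʃ] ~ [k].
But 'blood' keeps [k] in both environments ([vofike], [vofiko]), so there is no rule changing /k/ to [tʃ] before the DIM suffix.
Therefore /tʃ/ is basic and [k] is derived by depalatalization (palato-alveolar /tʃ/ becomes [k] when no front vowel follows).

/tʃ/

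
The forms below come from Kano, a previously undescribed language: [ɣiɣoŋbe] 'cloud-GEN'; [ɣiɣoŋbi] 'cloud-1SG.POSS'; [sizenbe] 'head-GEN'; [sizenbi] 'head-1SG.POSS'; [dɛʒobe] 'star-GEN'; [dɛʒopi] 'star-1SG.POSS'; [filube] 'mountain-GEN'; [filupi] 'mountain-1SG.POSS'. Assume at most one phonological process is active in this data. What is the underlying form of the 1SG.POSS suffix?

The 1SG.POSS morpheme has two allomorphs, [-bi] and [-pi].
By contrast the GEN suffix keeps its initial [b] throughout — that segment must be underlying.
So the underlying form is /-pi/, and voiceless stops become voiced after a nasal.

/-pi/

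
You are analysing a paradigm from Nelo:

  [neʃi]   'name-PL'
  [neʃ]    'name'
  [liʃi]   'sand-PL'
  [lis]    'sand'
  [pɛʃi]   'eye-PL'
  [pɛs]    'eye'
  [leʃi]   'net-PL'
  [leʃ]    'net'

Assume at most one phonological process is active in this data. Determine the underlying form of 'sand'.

In [liʃi] and [lis] the final segment of 'sand' alternates: [ʃ] ~ [s].
If /ʃ/ were underlying and a rule turned it into [s] in isolation, 'name' would also alternate; but it has [ʃ] in both [neʃi] and [neʃ].
The alternation reflects palatalization before a front vowel: /s/ becomes palato-alveolar [ʃ] before a front vowel. /s/ is underlying.
The underlying form of 'sand' is therefore /lis/.

/lis/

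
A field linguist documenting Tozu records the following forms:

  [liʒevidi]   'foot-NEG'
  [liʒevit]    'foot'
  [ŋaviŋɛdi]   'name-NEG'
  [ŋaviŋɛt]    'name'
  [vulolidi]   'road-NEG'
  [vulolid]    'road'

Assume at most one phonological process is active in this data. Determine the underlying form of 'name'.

The root 'name' surfaces as [ŋaviŋɛdi] and [ŋaviŋɛt], with a stem-final [d] ~ [t] alternation.
Compare 'road', with invariant [d] in [vulolidi] and [vulolid]: an analysis with underlying /d/ and a rule producing [t] in isolation would wrongly predict alternation here too.
The alternation reflects intervocalic voicing: voiceless stops become voiced between vowels. /t/ is underlying.

/ŋaviŋɛt/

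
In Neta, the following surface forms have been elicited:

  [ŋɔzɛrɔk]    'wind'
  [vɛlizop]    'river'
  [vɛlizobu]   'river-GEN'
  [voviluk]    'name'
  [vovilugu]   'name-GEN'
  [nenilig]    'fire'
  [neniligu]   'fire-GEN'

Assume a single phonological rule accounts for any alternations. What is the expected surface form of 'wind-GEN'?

[ŋɔzɛrɔgu]

The stem for 'name' ends in [k] in [voviluk] but [g] in [vovilugu].
Compare 'fire', with invariant [g] in [nenilig] and [neniligu]: an analysis with underlying /g/ and a rule producing [k] in isolation would wrongly predict alternation here too.
The alternation reflects intervocalic voicing: voiceless stops become voiced between vowels. /k/ is underlying.
The one attested form of 'wind', [ŋɔzɛrɔk], shows underlying /ŋɔzɛrɔk/. Applying the same rule between vowels gives [ŋɔzɛrɔgu].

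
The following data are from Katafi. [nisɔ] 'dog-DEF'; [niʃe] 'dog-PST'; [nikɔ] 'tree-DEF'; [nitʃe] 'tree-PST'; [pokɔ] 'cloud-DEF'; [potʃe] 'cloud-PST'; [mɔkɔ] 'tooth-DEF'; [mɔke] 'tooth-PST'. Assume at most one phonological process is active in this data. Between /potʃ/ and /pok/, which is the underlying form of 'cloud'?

'cloud' shows [k] ~ [tʃ] at the end of the stem ([pokɔ] vs [potʃe]).
If /k/ were underlying and a rule turned it into [tʃ] before the PST suffix, 'tooth' would also alternate; but it has [k] in both [mɔkɔ] and [mɔke].
Therefore /tʃ/ is basic and [k] is derived by depalatalization (palato-alveolar /tʃ/ and /ʃ/ become [k] and [s] when no front vowel follows).

/potʃ/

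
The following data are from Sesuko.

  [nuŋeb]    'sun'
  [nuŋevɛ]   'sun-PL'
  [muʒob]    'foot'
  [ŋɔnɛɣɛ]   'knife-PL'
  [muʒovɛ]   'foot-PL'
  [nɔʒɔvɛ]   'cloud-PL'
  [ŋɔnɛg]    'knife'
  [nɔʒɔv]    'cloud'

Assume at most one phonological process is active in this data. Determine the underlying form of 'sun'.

The stem for 'sun' ends in [b] in [nuŋeb] but [v] in [nuŋevɛ].
Compare 'cloud', with invariant [v] in [nɔʒɔv] and [nɔʒɔvɛ]: an analysis with underlying /v/ and a rule producing [b] in isolation would wrongly predict alternation here too.
The alternation reflects intervocalic spirantization: voiced stops become fricatives between vowels. /b/ is underlying.
Hence 'sun' is /nuŋeb/ underlyingly.

/nuŋeb/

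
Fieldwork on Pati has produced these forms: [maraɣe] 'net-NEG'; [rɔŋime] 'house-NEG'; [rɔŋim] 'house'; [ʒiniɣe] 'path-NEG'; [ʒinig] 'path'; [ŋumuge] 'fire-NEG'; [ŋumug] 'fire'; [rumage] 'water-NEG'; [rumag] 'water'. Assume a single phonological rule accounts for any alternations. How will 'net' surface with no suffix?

The root 'path' surfaces as [ʒiniɣe] and [ʒinig], with a stem-final [ɣ] ~ [g] alternation.
Compare 'water', with invariant [g] in [rumage] and [rumag]: an analysis with underlying /g/ and a rule producing [ɣ] before the NEG suffix would wrongly predict alternation here too.
So /ɣ/ is underlying, and a rule of word-final hardening — voiced fricatives become stops word-finally — gives [g].
The one attested form of 'net', [maraɣe], shows underlying /maraɣ/. Applying the same rule word-finally gives [marag].

[marag]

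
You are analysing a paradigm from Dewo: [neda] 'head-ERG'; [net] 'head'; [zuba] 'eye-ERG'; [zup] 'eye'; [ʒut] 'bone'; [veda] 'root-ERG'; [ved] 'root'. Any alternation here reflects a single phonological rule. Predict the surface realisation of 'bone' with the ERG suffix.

[ʒuda]

'head' shows [d] ~ [t] at the end of the stem ([neda] vs [net]).
But 'root' keeps [d] in both environments ([veda], [ved]), so there is no rule changing /d/ to [t] in isolation.
Therefore /t/ is basic and [d] is derived by intervocalic voicing (voiceless stops become voiced between vowels).
The one attested form of 'bone', [ʒut], shows underlying /ʒut/. Applying the same rule between vowels gives [ʒuda].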